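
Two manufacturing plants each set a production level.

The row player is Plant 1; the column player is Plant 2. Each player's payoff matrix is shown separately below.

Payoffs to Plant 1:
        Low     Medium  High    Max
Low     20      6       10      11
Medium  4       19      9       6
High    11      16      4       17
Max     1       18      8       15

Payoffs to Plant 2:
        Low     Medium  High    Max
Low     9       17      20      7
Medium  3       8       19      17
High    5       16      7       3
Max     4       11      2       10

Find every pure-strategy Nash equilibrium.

Mark each player's best response to every combination of opponents' strategies; a profile where every player is best-responding is a pure Nash equilibrium.
Plant 1 against Low: payoffs 20, 4, 11, 1 → best response Low.
Plant 1 against Medium: payoffs 6, 19, 16, 18 → best response Medium.
Plant 1 against High: payoffs 10, 9, 4, 8 → best response Low.
Plant 1 against Max: payoffs 11, 6, 17, 15 → best response High.
Plant 2 against Low: payoffs 9, 17, 20, 7 → best response High.
Plant 2 against Medium: payoffs 3, 8, 19, 17 → best response High.
Plant 2 against High: payoffs 5, 16, 7, 3 → best response Medium.
Plant 2 against Max: payoffs 4, 11, 2, 10 → best response Medium.
Mutual best responses: (Low, High).

Pure NE: (Low, High)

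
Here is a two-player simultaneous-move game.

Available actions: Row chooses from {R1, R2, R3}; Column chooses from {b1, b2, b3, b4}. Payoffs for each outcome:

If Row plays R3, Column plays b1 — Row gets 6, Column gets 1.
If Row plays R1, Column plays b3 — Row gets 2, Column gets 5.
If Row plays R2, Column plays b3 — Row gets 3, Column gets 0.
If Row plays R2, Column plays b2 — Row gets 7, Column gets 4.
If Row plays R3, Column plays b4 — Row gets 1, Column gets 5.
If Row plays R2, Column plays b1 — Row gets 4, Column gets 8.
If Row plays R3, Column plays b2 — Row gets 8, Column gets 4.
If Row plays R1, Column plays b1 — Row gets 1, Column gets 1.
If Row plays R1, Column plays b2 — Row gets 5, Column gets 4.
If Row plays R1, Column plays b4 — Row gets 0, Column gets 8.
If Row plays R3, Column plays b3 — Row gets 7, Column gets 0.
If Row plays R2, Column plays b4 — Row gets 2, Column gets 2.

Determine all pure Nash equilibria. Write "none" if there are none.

Row against b1: payoffs 1, 4, 6 → best response R3.
Row against b2: payoffs 5, 7, 8 → best response R3.
Row against b3: payoffs 2, 3, 7 → best response R3.
Row against b4: payoffs 0, 2, 1 → best response R2.
Column against R1: payoffs 1, 4, 5, 8 → best response b4.
Column against R2: payoffs 8, 4, 0, 2 → best response b1.
Column against R3: payoffs 1, 4, 0, 5 → best response b4.
No profile is a mutual best response for all players.

There is no pure-strategy Nash equilibrium.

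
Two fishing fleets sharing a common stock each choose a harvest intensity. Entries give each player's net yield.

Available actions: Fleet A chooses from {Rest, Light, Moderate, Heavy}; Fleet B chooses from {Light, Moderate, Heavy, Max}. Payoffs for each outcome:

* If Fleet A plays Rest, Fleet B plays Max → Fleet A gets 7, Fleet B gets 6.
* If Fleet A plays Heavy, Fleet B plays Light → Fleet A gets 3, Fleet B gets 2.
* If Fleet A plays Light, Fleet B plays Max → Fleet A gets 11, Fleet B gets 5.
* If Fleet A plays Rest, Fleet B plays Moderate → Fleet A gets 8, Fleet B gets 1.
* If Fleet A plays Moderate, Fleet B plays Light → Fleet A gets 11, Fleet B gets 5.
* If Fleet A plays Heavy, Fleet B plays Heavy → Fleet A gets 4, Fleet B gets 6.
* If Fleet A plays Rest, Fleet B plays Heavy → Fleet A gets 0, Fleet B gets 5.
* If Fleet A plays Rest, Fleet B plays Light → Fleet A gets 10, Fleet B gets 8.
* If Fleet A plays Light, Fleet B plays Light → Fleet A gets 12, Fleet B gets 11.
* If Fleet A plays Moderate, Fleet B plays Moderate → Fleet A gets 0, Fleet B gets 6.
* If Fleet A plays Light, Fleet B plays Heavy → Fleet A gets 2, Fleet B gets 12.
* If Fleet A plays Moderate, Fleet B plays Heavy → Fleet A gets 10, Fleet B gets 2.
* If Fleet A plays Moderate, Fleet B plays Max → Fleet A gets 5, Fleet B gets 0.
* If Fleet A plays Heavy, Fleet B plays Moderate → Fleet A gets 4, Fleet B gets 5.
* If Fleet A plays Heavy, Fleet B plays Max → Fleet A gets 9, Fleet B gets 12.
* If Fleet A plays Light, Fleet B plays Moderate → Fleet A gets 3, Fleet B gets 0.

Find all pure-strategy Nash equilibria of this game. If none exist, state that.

Fleet A against Light: payoffs 10, 12, 11, 3 → best response Light.
Fleet A against Moderate: payoffs 8, 3, 0, 4 → best response Rest.
Fleet A against Heavy: payoffs 0, 2, 10, 4 → best response Moderate.
Fleet A against Max: payoffs 7, 11, 5, 9 → best response Light.
Fleet B against Rest: payoffs 8, 1, 5, 6 → best response Light.
Fleet B against Light: payoffs 11, 0, 12, 5 → best response Heavy.
Fleet B against Moderate: payoffs 5, 6, 2, 0 → best response Moderate.
Fleet B against Heavy: payoffs 2, 5, 6, 12 → best response Max.
No profile is a mutual best response for all players.

This game has no pure Nash equilibrium.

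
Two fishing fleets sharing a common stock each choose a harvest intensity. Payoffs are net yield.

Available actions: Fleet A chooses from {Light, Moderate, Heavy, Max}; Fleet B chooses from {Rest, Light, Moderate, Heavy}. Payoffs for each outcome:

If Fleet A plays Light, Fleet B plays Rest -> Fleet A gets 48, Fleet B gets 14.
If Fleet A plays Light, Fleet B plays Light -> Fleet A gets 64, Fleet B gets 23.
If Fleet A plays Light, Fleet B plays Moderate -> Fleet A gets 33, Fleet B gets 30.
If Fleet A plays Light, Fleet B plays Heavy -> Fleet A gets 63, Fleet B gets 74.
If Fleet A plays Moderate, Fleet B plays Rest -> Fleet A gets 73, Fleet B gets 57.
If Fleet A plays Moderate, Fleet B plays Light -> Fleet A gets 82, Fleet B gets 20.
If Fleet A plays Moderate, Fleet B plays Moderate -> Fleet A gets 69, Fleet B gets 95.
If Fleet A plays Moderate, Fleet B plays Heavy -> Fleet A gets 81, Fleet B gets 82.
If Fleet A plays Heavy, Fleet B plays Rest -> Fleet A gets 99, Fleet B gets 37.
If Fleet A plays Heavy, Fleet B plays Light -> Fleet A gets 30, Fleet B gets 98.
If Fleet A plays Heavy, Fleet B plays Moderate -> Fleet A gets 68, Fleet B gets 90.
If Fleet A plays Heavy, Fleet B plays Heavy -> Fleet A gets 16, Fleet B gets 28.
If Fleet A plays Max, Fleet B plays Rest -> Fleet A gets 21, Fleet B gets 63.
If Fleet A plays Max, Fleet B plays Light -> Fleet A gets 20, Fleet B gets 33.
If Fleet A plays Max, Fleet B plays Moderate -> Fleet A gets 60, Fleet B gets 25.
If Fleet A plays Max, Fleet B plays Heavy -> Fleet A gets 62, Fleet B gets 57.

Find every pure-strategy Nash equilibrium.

Check each profile: it is a Nash equilibrium iff no player can strictly gain by switching unilaterally.
(Light, Rest): Fleet A can switch to Moderate (48 → 73). Not NE.
(Light, Light): Fleet A can switch to Moderate (64 → 82). Not NE.
(Light, Moderate): Fleet A can switch to Moderate (33 → 69). Not NE.
(Light, Heavy): Fleet A can switch to Moderate (63 → 81). Not NE.
(Moderate, Rest): Fleet A can switch to Heavy (73 → 99). Not NE.
(Moderate, Light): Fleet B can switch to Rest (20 → 57). Not NE.
(Moderate, Moderate): Fleet A gets 69, best alternative 68; Fleet B gets 95, best alternative 82. No profitable deviation — NE.
(Moderate, Heavy): Fleet B can switch to Moderate (82 → 95). Not NE.
(Heavy, Rest): Fleet B can switch to Light (37 → 98). Not NE.
(Heavy, Light): Fleet A can switch to Light (30 → 64). Not NE.
(Heavy, Moderate): Fleet A can switch to Moderate (68 → 69). Not NE.
(The remaining 5 profiles each have a profitable deviation by the same check.)

Pure NE: (Moderate, Moderate)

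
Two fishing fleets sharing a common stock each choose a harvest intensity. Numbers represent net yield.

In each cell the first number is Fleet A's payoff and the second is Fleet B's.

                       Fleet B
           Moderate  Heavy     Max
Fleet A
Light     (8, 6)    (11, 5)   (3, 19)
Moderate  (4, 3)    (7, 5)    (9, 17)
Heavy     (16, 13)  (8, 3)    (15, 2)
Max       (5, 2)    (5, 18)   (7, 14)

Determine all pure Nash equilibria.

Fleet A against Moderate: payoffs 8, 4, 16, 5 → best response Heavy.
Fleet A against Heavy: payoffs 11, 7, 8, 5 → best response Light.
Fleet A against Max: payoffs 3, 9, 15, 7 → best response Heavy.
Fleet B against Light: payoffs 6, 5, 19 → best response Max.
Fleet B against Moderate: payoffs 3, 5, 17 → best response Max.
Fleet B against Heavy: payoffs 13, 3, 2 → best response Moderate.
Fleet B against Max: payoffs 2, 18, 14 → best response Heavy.
Mutual best responses: (Heavy, Moderate).

Pure NE: (Heavy, Moderate)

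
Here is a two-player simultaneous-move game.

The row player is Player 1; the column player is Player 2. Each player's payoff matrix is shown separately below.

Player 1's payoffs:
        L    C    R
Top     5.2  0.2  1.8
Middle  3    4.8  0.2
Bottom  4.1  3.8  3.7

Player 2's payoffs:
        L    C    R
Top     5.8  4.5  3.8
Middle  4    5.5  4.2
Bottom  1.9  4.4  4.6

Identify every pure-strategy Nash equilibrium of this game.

The pure Nash equilibria are (Top, L) and (Middle, C) and (Bottom, R).

Player 1 against L: payoffs 5.2, 3, 4.1 → best response Top.
Player 1 against C: payoffs 0.2, 4.8, 3.8 → best response Middle.
Player 1 against R: payoffs 1.8, 0.2, 3.7 → best response Bottom.
Player 2 against Top: payoffs 5.8, 4.5, 3.8 → best response L.
Player 2 against Middle: payoffs 4, 5.5, 4.2 → best response C.
Player 2 against Bottom: payoffs 1.9, 4.4, 4.6 → best response R.
Mutual best responses: (Top, L); (Middle, C); (Bottom, R).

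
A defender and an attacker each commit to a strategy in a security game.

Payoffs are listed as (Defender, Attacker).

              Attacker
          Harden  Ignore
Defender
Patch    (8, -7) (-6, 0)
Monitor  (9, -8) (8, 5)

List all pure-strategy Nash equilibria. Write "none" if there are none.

Pure NE: (Monitor, Ignore)

(Patch, Harden): Defender can switch to Monitor (8 → 9). Not NE.
(Patch, Ignore): Defender can switch to Monitor (-6 → 8). Not NE.
(Monitor, Harden): Attacker can switch to Ignore (-8 → 5). Not NE.
(Monitor, Ignore): Defender gets 8, best alternative -6; Attacker gets 5, best alternative -8. No profitable deviation — NE.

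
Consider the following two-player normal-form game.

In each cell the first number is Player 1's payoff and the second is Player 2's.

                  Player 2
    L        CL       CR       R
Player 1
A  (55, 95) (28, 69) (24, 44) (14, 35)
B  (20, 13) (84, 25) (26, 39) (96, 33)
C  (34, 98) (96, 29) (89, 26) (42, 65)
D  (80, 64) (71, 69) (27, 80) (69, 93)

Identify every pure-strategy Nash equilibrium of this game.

No pure-strategy Nash equilibrium.

(A, L): Player 1 can switch to D (55 → 80). Not NE.
(A, CL): Player 1 can switch to B (28 → 84). Not NE.
(A, CR): Player 1 can switch to B (24 → 26). Not NE.
(A, R): Player 1 can switch to B (14 → 96). Not NE.
(B, L): Player 1 can switch to A (20 → 55). Not NE.
(B, CL): Player 1 can switch to C (84 → 96). Not NE.
(B, CR): Player 1 can switch to C (26 → 89). Not NE.
(B, R): Player 2 can switch to CR (33 → 39). Not NE.
(C, L): Player 1 can switch to A (34 → 55). Not NE.
(C, CL): Player 2 can switch to L (29 → 98). Not NE.
(C, CR): Player 2 can switch to L (26 → 98). Not NE.
(C, R): Player 1 can switch to B (42 → 96). Not NE.
(The remaining 4 profiles each have a profitable deviation by the same check.)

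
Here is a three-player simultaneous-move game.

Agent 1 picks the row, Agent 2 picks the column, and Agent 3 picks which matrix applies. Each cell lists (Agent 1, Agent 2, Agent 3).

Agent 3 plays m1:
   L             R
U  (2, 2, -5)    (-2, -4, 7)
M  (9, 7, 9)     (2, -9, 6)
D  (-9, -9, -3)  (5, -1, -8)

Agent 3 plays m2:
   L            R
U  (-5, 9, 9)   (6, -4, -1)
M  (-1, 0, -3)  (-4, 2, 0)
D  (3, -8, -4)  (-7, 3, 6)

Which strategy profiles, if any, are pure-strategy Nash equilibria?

Pure NE: (M, L, m1)

Agent 1 against (L, m1): payoffs 2, 9, -9 → best response M.
Agent 1 against (L, m2): payoffs -5, -1, 3 → best response D.
Agent 1 against (R, m1): payoffs -2, 2, 5 → best response D.
Agent 1 against (R, m2): payoffs 6, -4, -7 → best response U.
Agent 2 against (U, m1): payoffs 2, -4 → best response L.
Agent 2 against (U, m2): payoffs 9, -4 → best response L.
Agent 2 against (M, m1): payoffs 7, -9 → best response L.
Agent 2 against (M, m2): payoffs 0, 2 → best response R.
Agent 2 against (D, m1): payoffs -9, -1 → best response R.
Agent 2 against (D, m2): payoffs -8, 3 → best response R.
Agent 3 against (U, L): payoffs -5, 9 → best response m2.
Agent 3 against (U, R): payoffs 7, -1 → best response m1.
Agent 3 against (M, L): payoffs 9, -3 → best response m1.
Agent 3 against (M, R): payoffs 6, 0 → best response m1.
Agent 3 against (D, L): payoffs -3, -4 → best response m1.
Agent 3 against (D, R): payoffs -8, 6 → best response m2.
Mutual best responses: (M, L, m1).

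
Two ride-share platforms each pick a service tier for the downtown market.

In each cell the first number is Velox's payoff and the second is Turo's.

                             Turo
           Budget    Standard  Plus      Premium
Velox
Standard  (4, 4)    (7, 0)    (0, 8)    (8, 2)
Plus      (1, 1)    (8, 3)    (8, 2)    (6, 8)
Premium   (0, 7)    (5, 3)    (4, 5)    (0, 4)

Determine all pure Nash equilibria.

No pure-strategy Nash equilibrium.

(Standard, Budget): Turo can switch to Plus (4 → 8). Not NE.
(Standard, Standard): Velox can switch to Plus (7 → 8). Not NE.
(Standard, Plus): Velox can switch to Plus (0 → 8). Not NE.
(Standard, Premium): Turo can switch to Budget (2 → 4). Not NE.
(Plus, Budget): Velox can switch to Standard (1 → 4). Not NE.
(Plus, Standard): Turo can switch to Premium (3 → 8). Not NE.
(Plus, Plus): Turo can switch to Standard (2 → 3). Not NE.
(Plus, Premium): Velox can switch to Standard (6 → 8). Not NE.
(The remaining 4 profiles each have a profitable deviation by the same check.)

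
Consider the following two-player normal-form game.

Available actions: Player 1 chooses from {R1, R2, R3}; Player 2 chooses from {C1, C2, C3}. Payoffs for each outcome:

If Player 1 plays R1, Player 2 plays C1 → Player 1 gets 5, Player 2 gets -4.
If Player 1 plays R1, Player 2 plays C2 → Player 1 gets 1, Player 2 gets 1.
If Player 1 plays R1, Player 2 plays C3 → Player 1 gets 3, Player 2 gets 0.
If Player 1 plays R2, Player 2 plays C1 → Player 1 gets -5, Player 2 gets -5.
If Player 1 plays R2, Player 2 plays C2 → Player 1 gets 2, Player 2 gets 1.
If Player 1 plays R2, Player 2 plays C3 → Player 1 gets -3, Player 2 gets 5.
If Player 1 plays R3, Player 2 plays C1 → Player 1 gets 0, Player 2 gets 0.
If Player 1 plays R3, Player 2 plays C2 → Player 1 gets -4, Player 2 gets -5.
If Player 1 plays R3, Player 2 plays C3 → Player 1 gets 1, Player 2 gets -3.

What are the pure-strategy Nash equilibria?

Mark each player's best response to every combination of opponents' strategies; a profile where every player is best-responding is a pure Nash equilibrium.
Player 1 against C1: payoffs 5, -5, 0 → best response R1.
Player 1 against C2: payoffs 1, 2, -4 → best response R2.
Player 1 against C3: payoffs 3, -3, 1 → best response R1.
Player 2 against R1: payoffs -4, 1, 0 → best response C2.
Player 2 against R2: payoffs -5, 1, 5 → best response C3.
Player 2 against R3: payoffs 0, -5, -3 → best response C1.
No profile is a mutual best response for all players.

This game has no pure Nash equilibrium.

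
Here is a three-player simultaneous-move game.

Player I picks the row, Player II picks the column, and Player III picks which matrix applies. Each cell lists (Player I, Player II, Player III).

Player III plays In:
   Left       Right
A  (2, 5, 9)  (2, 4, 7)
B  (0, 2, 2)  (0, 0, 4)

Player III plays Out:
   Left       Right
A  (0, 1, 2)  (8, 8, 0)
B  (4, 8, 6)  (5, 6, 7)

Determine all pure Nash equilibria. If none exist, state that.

Player I against (Left, In): payoffs 2, 0 → best response A.
Player I against (Left, Out): payoffs 0, 4 → best response B.
Player I against (Right, In): payoffs 2, 0 → best response A.
Player I against (Right, Out): payoffs 8, 5 → best response A.
Player II against (A, In): payoffs 5, 4 → best response Left.
Player II against (A, Out): payoffs 1, 8 → best response Right.
Player II against (B, In): payoffs 2, 0 → best response Left.
Player II against (B, Out): payoffs 8, 6 → best response Left.
Player III against (A, Left): payoffs 9, 2 → best response In.
Player III against (A, Right): payoffs 7, 0 → best response In.
Player III against (B, Left): payoffs 2, 6 → best response Out.
Player III against (B, Right): payoffs 4, 7 → best response Out.
Mutual best responses: (A, Left, In); (B, Left, Out).

The pure Nash equilibria are (A, Left, In) and (B, Left, Out).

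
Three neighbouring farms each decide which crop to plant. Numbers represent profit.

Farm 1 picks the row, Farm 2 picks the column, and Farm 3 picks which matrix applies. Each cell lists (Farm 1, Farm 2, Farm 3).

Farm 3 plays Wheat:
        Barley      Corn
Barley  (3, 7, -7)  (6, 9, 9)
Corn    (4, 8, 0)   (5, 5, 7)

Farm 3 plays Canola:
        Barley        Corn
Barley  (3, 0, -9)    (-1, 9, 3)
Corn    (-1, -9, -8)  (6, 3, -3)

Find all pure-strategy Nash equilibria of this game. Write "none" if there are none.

Pure-strategy Nash equilibria: (Barley, Corn, Wheat) and (Corn, Barley, Wheat)

(Barley, Barley, Wheat): Farm 1 can switch to Corn (3 → 4). Not NE.
(Barley, Barley, Canola): Farm 2 can switch to Corn (0 → 9). Not NE.
(Barley, Corn, Wheat): Farm 1 gets 6, best alternative 5; Farm 2 gets 9, best alternative 7; Farm 3 gets 9, best alternative 3. No profitable deviation — NE.
(Barley, Corn, Canola): Farm 1 can switch to Corn (-1 → 6). Not NE.
(Corn, Barley, Wheat): Farm 1 gets 4, best alternative 3; Farm 2 gets 8, best alternative 5; Farm 3 gets 0, best alternative -8. No profitable deviation — NE.
(Corn, Barley, Canola): Farm 1 can switch to Barley (-1 → 3). Not NE.
(Corn, Corn, Wheat): Farm 1 can switch to Barley (5 → 6). Not NE.
(Corn, Corn, Canola): Farm 3 can switch to Wheat (-3 → 7). Not NE.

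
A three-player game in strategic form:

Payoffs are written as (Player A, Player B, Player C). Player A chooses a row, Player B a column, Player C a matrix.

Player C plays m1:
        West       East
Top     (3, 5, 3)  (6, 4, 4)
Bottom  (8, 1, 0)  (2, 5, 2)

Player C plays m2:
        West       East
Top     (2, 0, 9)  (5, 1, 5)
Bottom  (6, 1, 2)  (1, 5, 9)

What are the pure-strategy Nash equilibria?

The unique pure-strategy Nash equilibrium is (Top, East, m2).

Player A against (West, m1): payoffs 3, 8 → best response Bottom.
Player A against (West, m2): payoffs 2, 6 → best response Bottom.
Player A against (East, m1): payoffs 6, 2 → best response Top.
Player A against (East, m2): payoffs 5, 1 → best response Top.
Player B against (Top, m1): payoffs 5, 4 → best response West.
Player B against (Top, m2): payoffs 0, 1 → best response East.
Player B against (Bottom, m1): payoffs 1, 5 → best response East.
Player B against (Bottom, m2): payoffs 1, 5 → best response East.
Player C against (Top, West): payoffs 3, 9 → best response m2.
Player C against (Top, East): payoffs 4, 5 → best response m2.
Player C against (Bottom, West): payoffs 0, 2 → best response m2.
Player C against (Bottom, East): payoffs 2, 9 → best response m2.
Mutual best responses: (Top, East, m2).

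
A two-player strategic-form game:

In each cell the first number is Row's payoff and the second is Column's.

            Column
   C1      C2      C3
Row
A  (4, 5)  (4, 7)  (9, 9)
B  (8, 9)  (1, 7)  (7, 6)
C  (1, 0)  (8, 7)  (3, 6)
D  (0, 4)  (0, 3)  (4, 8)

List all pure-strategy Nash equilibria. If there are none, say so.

(A, C3); (B, C1); (C, C2)

Row against C1: payoffs 4, 8, 1, 0 → best response B.
Row against C2: payoffs 4, 1, 8, 0 → best response C.
Row against C3: payoffs 9, 7, 3, 4 → best response A.
Column against A: payoffs 5, 7, 9 → best response C3.
Column against B: payoffs 9, 7, 6 → best response C1.
Column against C: payoffs 0, 7, 6 → best response C2.
Column against D: payoffs 4, 3, 8 → best response C3.
Mutual best responses: (A, C3); (B, C1); (C, C2).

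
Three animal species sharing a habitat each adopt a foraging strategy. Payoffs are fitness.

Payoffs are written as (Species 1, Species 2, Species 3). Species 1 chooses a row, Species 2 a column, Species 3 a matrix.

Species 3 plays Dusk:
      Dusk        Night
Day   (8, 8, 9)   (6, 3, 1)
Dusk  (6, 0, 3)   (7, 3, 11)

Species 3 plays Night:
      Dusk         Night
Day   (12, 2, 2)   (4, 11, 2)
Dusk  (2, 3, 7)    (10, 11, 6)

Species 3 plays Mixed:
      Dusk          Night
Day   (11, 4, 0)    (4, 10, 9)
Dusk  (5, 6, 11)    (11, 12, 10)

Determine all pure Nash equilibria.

(Day, Dusk, Dusk), (Dusk, Night, Dusk)

(Day, Dusk, Dusk): Species 1 gets 8, best alternative 6; Species 2 gets 8, best alternative 3; Species 3 gets 9, best alternative 2. No profitable deviation — NE.
(Day, Dusk, Night): Species 2 can switch to Night (2 → 11). Not NE.
(Day, Dusk, Mixed): Species 2 can switch to Night (4 → 10). Not NE.
(Day, Night, Dusk): Species 1 can switch to Dusk (6 → 7). Not NE.
(Day, Night, Night): Species 1 can switch to Dusk (4 → 10). Not NE.
(Day, Night, Mixed): Species 1 can switch to Dusk (4 → 11). Not NE.
(Dusk, Dusk, Dusk): Species 1 can switch to Day (6 → 8). Not NE.
(Dusk, Dusk, Night): Species 1 can switch to Day (2 → 12). Not NE.
(Dusk, Dusk, Mixed): Species 1 can switch to Day (5 → 11). Not NE.
(Dusk, Night, Dusk): Species 1 gets 7, best alternative 6; Species 2 gets 3, best alternative 0; Species 3 gets 11, best alternative 10. No profitable deviation — NE.
(Dusk, Night, Night): Species 3 can switch to Dusk (6 → 11). Not NE.
(Dusk, Night, Mixed): Species 3 can switch to Dusk (10 → 11). Not NE.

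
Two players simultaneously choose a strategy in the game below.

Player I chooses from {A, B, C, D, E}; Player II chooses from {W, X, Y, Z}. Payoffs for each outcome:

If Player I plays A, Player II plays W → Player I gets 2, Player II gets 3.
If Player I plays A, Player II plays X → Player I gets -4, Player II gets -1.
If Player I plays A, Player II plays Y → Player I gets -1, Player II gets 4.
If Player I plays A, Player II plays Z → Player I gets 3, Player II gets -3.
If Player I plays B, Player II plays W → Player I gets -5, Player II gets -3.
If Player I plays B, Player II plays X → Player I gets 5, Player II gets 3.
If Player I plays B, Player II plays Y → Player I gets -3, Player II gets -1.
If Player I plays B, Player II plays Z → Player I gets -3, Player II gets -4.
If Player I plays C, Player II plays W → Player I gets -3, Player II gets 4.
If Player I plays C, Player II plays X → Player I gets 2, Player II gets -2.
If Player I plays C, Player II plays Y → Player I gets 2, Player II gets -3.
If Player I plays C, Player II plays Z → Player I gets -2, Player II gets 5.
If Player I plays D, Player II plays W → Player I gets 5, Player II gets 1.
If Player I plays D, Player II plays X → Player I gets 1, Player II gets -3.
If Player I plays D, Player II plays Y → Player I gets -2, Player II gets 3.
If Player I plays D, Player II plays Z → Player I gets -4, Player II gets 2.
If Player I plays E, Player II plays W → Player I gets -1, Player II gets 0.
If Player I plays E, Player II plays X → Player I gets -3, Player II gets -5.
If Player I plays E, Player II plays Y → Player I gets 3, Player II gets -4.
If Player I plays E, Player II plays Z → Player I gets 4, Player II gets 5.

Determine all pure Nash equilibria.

Pure-strategy Nash equilibria: (B, X), (E, Z)

Player I against W: payoffs 2, -5, -3, 5, -1 → best response D.
Player I against X: payoffs -4, 5, 2, 1, -3 → best response B.
Player I against Y: payoffs -1, -3, 2, -2, 3 → best response E.
Player I against Z: payoffs 3, -3, -2, -4, 4 → best response E.
Player II against A: payoffs 3, -1, 4, -3 → best response Y.
Player II against B: payoffs -3, 3, -1, -4 → best response X.
Player II against C: payoffs 4, -2, -3, 5 → best response Z.
Player II against D: payoffs 1, -3, 3, 2 → best response Y.
Player II against E: payoffs 0, -5, -4, 5 → best response Z.
Mutual best responses: (B, X); (E, Z).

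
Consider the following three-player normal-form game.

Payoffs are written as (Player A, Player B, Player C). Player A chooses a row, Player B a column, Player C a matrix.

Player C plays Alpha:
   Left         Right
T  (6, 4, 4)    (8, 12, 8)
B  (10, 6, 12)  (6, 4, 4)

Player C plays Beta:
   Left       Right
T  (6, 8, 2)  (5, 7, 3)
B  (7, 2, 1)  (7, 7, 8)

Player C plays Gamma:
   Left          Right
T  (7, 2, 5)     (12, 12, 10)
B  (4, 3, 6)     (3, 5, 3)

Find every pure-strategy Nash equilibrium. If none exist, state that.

Check each profile: it is a Nash equilibrium iff no player can strictly gain by switching unilaterally.
(T, Left, Alpha): Player A can switch to B (6 → 10). Not NE.
(T, Left, Beta): Player A can switch to B (6 → 7). Not NE.
(T, Left, Gamma): Player B can switch to Right (2 → 12). Not NE.
(T, Right, Alpha): Player C can switch to Gamma (8 → 10). Not NE.
(T, Right, Beta): Player A can switch to B (5 → 7). Not NE.
(T, Right, Gamma): Player A gets 12, best alternative 3; Player B gets 12, best alternative 2; Player C gets 10, best alternative 8. No profitable deviation — NE.
(B, Left, Alpha): Player A gets 10, best alternative 6; Player B gets 6, best alternative 4; Player C gets 12, best alternative 6. No profitable deviation — NE.
(B, Left, Beta): Player B can switch to Right (2 → 7). Not NE.
(B, Left, Gamma): Player A can switch to T (4 → 7). Not NE.
(B, Right, Alpha): Player A can switch to T (6 → 8). Not NE.
(B, Right, Beta): Player A gets 7, best alternative 5; Player B gets 7, best alternative 2; Player C gets 8, best alternative 4. No profitable deviation — NE.
(The remaining 1 profile has a profitable deviation by the same check.)

Pure-strategy Nash equilibria: (T, Right, Gamma); (B, Left, Alpha); (B, Right, Beta)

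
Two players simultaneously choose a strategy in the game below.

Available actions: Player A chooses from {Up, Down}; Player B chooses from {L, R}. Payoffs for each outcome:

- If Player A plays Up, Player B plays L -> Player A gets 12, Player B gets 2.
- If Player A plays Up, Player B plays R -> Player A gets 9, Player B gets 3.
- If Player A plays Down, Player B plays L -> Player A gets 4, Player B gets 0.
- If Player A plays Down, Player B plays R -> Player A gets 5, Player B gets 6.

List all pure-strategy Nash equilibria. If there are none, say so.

(Up, R)

For each strategy profile, look for a profitable unilateral deviation.
(Up, L): Player B can switch to R (2 → 3). Not NE.
(Up, R): Player A gets 9, best alternative 5; Player B gets 3, best alternative 2. No profitable deviation — NE.
(Down, L): Player A can switch to Up (4 → 12). Not NE.
(Down, R): Player A can switch to Up (5 → 9). Not NE.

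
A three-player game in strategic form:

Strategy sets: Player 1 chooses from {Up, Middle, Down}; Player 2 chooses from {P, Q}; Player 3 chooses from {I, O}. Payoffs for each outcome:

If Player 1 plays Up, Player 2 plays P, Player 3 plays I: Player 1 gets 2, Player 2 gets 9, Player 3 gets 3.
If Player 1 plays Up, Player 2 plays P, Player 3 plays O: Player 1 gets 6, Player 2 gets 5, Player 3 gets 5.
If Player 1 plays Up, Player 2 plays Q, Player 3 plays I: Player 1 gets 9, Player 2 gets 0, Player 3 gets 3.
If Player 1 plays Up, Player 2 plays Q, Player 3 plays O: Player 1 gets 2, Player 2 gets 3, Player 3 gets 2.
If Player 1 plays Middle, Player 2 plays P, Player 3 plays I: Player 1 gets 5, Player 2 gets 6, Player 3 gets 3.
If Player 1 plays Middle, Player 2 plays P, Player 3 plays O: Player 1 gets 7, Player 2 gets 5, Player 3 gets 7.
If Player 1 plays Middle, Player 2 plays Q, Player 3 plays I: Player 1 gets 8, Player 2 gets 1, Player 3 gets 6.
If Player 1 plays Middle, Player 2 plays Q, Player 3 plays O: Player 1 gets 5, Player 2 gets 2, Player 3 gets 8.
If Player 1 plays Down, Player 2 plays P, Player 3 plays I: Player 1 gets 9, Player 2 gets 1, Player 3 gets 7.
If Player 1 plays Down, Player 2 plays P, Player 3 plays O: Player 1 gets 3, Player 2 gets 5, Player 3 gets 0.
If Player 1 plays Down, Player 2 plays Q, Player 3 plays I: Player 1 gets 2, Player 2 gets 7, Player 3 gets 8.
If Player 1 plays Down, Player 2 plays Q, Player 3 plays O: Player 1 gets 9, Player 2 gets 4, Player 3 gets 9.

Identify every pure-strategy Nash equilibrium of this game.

Check each profile: it is a Nash equilibrium iff no player can strictly gain by switching unilaterally.
(Up, P, I): Player 1 can switch to Middle (2 → 5). Not NE.
(Up, P, O): Player 1 can switch to Middle (6 → 7). Not NE.
(Up, Q, I): Player 2 can switch to P (0 → 9). Not NE.
(Up, Q, O): Player 1 can switch to Middle (2 → 5). Not NE.
(Middle, P, I): Player 1 can switch to Down (5 → 9). Not NE.
(Middle, P, O): Player 1 gets 7, best alternative 6; Player 2 gets 5, best alternative 2; Player 3 gets 7, best alternative 3. No profitable deviation — NE.
(Middle, Q, I): Player 1 can switch to Up (8 → 9). Not NE.
(The remaining 5 profiles each have a profitable deviation by the same check.)

The unique pure-strategy Nash equilibrium is (Middle, P, O).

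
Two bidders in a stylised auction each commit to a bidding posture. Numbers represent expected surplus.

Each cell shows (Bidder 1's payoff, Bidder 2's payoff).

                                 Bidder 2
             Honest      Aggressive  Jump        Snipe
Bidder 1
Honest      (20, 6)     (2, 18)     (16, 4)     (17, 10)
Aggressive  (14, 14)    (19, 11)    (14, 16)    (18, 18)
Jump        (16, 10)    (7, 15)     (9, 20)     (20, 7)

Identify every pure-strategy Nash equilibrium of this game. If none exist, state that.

For each player, find the best response to each opponent profile; mutual best responses are the pure NE.
Bidder 1 against Honest: payoffs 20, 14, 16 → best response Honest.
Bidder 1 against Aggressive: payoffs 2, 19, 7 → best response Aggressive.
Bidder 1 against Jump: payoffs 16, 14, 9 → best response Honest.
Bidder 1 against Snipe: payoffs 17, 18, 20 → best response Jump.
Bidder 2 against Honest: payoffs 6, 18, 4, 10 → best response Aggressive.
Bidder 2 against Aggressive: payoffs 14, 11, 16, 18 → best response Snipe.
Bidder 2 against Jump: payoffs 10, 15, 20, 7 → best response Jump.
No profile is a mutual best response for all players.

No pure-strategy Nash equilibrium.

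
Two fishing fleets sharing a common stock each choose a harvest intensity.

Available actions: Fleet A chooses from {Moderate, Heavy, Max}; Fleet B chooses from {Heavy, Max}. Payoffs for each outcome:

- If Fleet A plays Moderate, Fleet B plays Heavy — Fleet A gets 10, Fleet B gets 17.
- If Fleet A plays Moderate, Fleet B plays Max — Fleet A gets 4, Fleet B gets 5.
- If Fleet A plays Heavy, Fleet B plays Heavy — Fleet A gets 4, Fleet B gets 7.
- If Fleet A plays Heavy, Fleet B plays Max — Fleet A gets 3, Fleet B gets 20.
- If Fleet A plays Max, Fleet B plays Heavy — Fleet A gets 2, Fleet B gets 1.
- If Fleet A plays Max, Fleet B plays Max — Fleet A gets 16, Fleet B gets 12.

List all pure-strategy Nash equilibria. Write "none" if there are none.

The pure Nash equilibria are (Moderate, Heavy) and (Max, Max).

(Moderate, Heavy): Fleet A gets 10, best alternative 4; Fleet B gets 17, best alternative 5. No profitable deviation — NE.
(Moderate, Max): Fleet A can switch to Max (4 → 16). Not NE.
(Heavy, Heavy): Fleet A can switch to Moderate (4 → 10). Not NE.
(Heavy, Max): Fleet A can switch to Moderate (3 → 4). Not NE.
(Max, Heavy): Fleet A can switch to Moderate (2 → 10). Not NE.
(Max, Max): Fleet A gets 16, best alternative 4; Fleet B gets 12, best alternative 1. No profitable deviation — NE.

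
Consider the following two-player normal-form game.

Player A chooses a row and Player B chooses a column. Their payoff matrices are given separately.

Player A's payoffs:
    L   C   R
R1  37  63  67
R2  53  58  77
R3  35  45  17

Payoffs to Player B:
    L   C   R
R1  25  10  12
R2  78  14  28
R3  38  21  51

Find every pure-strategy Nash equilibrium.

The unique pure-strategy Nash equilibrium is (R2, L).

For each player, find the best response to each opponent profile; mutual best responses are the pure NE.
Player A against L: payoffs 37, 53, 35 → best response R2.
Player A against C: payoffs 63, 58, 45 → best response R1.
Player A against R: payoffs 67, 77, 17 → best response R2.
Player B against R1: payoffs 25, 10, 12 → best response L.
Player B against R2: payoffs 78, 14, 28 → best response L.
Player B against R3: payoffs 38, 21, 51 → best response R.
Mutual best responses: (R2, L).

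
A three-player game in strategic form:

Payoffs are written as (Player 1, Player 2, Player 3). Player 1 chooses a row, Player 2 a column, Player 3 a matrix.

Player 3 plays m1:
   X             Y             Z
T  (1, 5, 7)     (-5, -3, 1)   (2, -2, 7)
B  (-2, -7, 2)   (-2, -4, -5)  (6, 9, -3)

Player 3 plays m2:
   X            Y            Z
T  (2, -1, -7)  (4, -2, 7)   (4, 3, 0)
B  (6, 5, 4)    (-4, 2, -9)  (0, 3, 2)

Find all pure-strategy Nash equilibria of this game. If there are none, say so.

Check each profile: it is a Nash equilibrium iff no player can strictly gain by switching unilaterally.
(T, X, m1): Player 1 gets 1, best alternative -2; Player 2 gets 5, best alternative -2; Player 3 gets 7, best alternative -7. No profitable deviation — NE.
(T, X, m2): Player 1 can switch to B (2 → 6). Not NE.
(T, Y, m1): Player 1 can switch to B (-5 → -2). Not NE.
(T, Y, m2): Player 2 can switch to X (-2 → -1). Not NE.
(T, Z, m1): Player 1 can switch to B (2 → 6). Not NE.
(T, Z, m2): Player 3 can switch to m1 (0 → 7). Not NE.
(B, X, m1): Player 1 can switch to T (-2 → 1). Not NE.
(B, X, m2): Player 1 gets 6, best alternative 2; Player 2 gets 5, best alternative 3; Player 3 gets 4, best alternative 2. No profitable deviation — NE.
(The remaining 4 profiles each have a profitable deviation by the same check.)

The pure Nash equilibria are (T, X, m1); (B, X, m2).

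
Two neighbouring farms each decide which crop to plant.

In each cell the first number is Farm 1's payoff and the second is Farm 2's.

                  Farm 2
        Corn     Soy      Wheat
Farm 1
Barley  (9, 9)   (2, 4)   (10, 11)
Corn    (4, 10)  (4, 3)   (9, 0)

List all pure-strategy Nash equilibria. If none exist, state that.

Farm 1 against Corn: payoffs 9, 4 → best response Barley.
Farm 1 against Soy: payoffs 2, 4 → best response Corn.
Farm 1 against Wheat: payoffs 10, 9 → best response Barley.
Farm 2 against Barley: payoffs 9, 4, 11 → best response Wheat.
Farm 2 against Corn: payoffs 10, 3, 0 → best response Corn.
Mutual best responses: (Barley, Wheat).

(Barley, Wheat)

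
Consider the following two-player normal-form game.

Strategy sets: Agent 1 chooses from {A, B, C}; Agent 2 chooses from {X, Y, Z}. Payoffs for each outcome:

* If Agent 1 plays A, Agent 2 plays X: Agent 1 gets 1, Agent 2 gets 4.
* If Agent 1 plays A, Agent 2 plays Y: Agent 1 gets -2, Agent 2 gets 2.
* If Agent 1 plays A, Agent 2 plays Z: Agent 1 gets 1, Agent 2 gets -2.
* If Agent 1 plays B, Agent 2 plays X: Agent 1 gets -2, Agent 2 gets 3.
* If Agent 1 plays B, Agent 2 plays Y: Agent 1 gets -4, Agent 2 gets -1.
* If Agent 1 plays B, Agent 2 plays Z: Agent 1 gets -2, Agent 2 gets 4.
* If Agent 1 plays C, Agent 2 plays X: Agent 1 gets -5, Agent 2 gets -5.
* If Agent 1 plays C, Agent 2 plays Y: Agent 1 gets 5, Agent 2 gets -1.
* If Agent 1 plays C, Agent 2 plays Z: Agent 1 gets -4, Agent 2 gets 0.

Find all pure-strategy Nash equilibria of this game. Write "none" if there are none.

(A, X): Agent 1 gets 1, best alternative -2; Agent 2 gets 4, best alternative 2. No profitable deviation — NE.
(A, Y): Agent 1 can switch to C (-2 → 5). Not NE.
(A, Z): Agent 2 can switch to X (-2 → 4). Not NE.
(B, X): Agent 1 can switch to A (-2 → 1). Not NE.
(B, Y): Agent 1 can switch to A (-4 → -2). Not NE.
(B, Z): Agent 1 can switch to A (-2 → 1). Not NE.
(C, X): Agent 1 can switch to A (-5 → 1). Not NE.
(C, Y): Agent 2 can switch to Z (-1 → 0). Not NE.
(C, Z): Agent 1 can switch to A (-4 → 1). Not NE.

Pure NE: (A, X)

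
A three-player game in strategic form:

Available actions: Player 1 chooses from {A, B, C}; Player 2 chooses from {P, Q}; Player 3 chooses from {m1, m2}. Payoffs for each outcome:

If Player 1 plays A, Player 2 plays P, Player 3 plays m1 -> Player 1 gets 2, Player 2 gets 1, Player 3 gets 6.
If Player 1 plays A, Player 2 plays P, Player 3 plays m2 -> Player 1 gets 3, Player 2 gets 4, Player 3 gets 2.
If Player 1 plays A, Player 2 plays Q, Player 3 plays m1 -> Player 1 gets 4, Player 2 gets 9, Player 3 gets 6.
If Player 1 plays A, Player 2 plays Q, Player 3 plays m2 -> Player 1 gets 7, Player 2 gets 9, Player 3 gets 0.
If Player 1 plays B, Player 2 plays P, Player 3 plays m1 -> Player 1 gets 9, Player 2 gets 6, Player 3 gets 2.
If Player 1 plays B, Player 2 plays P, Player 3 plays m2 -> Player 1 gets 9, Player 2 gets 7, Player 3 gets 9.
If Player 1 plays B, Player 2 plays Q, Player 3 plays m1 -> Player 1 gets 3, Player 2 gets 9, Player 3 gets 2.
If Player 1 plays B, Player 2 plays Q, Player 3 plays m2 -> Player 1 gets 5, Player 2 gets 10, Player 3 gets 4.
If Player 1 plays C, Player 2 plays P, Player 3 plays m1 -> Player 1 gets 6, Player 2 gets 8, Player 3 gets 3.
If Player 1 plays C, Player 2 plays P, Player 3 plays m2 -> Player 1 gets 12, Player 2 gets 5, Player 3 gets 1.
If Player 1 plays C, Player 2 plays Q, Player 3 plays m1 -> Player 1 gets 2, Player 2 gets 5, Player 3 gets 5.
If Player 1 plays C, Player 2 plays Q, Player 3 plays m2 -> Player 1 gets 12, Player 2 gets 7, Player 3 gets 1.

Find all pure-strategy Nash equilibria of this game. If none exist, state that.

Player 1 against (P, m1): payoffs 2, 9, 6 → best response B.
Player 1 against (P, m2): payoffs 3, 9, 12 → best response C.
Player 1 against (Q, m1): payoffs 4, 3, 2 → best response A.
Player 1 against (Q, m2): payoffs 7, 5, 12 → best response C.
Player 2 against (A, m1): payoffs 1, 9 → best response Q.
Player 2 against (A, m2): payoffs 4, 9 → best response Q.
Player 2 against (B, m1): payoffs 6, 9 → best response Q.
Player 2 against (B, m2): payoffs 7, 10 → best response Q.
Player 2 against (C, m1): payoffs 8, 5 → best response P.
Player 2 against (C, m2): payoffs 5, 7 → best response Q.
Player 3 against (A, P): payoffs 6, 2 → best response m1.
Player 3 against (A, Q): payoffs 6, 0 → best response m1.
Player 3 against (B, P): payoffs 2, 9 → best response m2.
Player 3 against (B, Q): payoffs 2, 4 → best response m2.
Player 3 against (C, P): payoffs 3, 1 → best response m1.
Player 3 against (C, Q): payoffs 5, 1 → best response m1.
Mutual best responses: (A, Q, m1).

Pure NE: (A, Q, m1)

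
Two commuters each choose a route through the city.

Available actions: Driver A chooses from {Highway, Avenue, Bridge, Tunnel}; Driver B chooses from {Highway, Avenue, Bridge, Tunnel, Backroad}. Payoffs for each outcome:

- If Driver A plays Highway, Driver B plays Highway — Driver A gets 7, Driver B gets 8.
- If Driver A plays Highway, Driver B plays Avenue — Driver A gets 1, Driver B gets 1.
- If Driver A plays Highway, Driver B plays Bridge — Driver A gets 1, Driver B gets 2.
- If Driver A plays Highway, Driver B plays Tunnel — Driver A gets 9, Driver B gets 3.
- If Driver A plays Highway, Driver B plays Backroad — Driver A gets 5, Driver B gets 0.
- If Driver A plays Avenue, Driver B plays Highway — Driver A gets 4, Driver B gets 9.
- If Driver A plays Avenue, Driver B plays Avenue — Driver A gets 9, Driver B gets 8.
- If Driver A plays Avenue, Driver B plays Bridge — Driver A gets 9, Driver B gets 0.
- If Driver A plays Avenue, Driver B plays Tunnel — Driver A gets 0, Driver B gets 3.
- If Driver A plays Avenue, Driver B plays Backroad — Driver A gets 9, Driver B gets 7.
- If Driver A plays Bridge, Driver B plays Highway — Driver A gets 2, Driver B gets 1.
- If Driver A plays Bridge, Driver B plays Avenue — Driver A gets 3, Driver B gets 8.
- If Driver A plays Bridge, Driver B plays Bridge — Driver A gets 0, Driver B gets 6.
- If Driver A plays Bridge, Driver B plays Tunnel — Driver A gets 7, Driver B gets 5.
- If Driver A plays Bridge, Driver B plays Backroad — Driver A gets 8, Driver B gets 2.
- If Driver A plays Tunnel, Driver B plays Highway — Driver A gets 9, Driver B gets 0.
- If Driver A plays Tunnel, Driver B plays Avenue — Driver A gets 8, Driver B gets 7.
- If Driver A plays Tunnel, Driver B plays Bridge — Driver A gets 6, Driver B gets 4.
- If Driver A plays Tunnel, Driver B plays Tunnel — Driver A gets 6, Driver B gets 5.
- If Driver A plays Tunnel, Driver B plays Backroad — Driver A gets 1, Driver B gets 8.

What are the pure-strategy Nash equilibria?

This game has no pure Nash equilibrium.

Driver A against Highway: payoffs 7, 4, 2, 9 → best response Tunnel.
Driver A against Avenue: payoffs 1, 9, 3, 8 → best response Avenue.
Driver A against Bridge: payoffs 1, 9, 0, 6 → best response Avenue.
Driver A against Tunnel: payoffs 9, 0, 7, 6 → best response Highway.
Driver A against Backroad: payoffs 5, 9, 8, 1 → best response Avenue.
Driver B against Highway: payoffs 8, 1, 2, 3, 0 → best response Highway.
Driver B against Avenue: payoffs 9, 8, 0, 3, 7 → best response Highway.
Driver B against Bridge: payoffs 1, 8, 6, 5, 2 → best response Avenue.
Driver B against Tunnel: payoffs 0, 7, 4, 5, 8 → best response Backroad.
No profile is a mutual best response for all players.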